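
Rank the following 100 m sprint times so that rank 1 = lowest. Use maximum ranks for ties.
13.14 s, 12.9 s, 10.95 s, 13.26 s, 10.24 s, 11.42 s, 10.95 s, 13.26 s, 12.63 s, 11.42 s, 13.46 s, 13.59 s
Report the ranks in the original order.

8, 7, 3, 10, 1, 5, 3, 10, 6, 5, 11, 12

Sorted (ascending): 10.24, 10.95, 10.95, 11.42, 11.42, 12.63, 12.9, 13.14, 13.26, 13.26, 13.46, 13.59
The 2 values of 10.95 occupy positions 2–3 → each gets rank 3.
The 2 values of 11.42 occupy positions 4–5 → each gets rank 5.
The 2 values of 13.26 occupy positions 9–10 → each gets rank 10.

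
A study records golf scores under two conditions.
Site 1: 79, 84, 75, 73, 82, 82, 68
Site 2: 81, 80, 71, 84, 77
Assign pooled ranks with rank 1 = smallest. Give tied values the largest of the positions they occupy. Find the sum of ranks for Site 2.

Sorted (ascending): 68, 71, 73, 75, 77, 79, 80, 81, 82, 82, 84, 84
The 2 values of 82 occupy positions 9–10 → each gets rank 10.
The 2 values of 84 occupy positions 11–12 → each gets rank 12.
Site 2 values → pooled ranks: 81→8, 80→7, 71→2, 84→12, 77→5
Rank sum = 8 + 7 + 2 + 12 + 5 = 34

34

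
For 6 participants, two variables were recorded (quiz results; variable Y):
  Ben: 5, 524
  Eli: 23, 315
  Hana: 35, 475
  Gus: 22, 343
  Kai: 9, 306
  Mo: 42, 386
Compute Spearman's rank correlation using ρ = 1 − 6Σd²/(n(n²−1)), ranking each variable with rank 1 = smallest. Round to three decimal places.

0.029

Ranks of variable 1: 1, 4, 5, 3, 2, 6
Ranks of variable 2: 6, 2, 5, 3, 1, 4
d = r₁ − r₂: -5, 2, 0, 0, 1, 2
d²: 25, 4, 0, 0, 1, 4; Σd² = 34
ρ = 1 − 6·34/(6·35) = 1 − 204/210 = 0.029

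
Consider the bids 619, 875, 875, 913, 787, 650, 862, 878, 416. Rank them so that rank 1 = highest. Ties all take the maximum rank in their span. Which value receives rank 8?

619

Sorted (descending): 913, 878, 875, 875, 862, 787, 650, 619, 416
The 2 values of 875 occupy positions 3–4 → each gets rank 4.
Rank 8 → value 619.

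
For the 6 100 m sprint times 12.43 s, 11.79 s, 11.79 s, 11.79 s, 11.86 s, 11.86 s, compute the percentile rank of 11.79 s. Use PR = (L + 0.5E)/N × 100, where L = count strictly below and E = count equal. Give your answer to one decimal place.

25.0

N = 6.
Strictly below 11.79: 0. Equal to 11.79: 3.
PR = (0 + 0.5·3)/6 × 100 = 25.0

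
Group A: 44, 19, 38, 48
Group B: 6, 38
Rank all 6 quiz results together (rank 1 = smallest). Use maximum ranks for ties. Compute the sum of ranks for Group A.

17

Sorted (ascending): 6, 19, 38, 38, 44, 48
The 2 values of 38 occupy positions 3–4 → each gets rank 4.
Group A values → pooled ranks: 44→5, 19→2, 38→4, 48→6
Rank sum = 5 + 2 + 4 + 6 = 17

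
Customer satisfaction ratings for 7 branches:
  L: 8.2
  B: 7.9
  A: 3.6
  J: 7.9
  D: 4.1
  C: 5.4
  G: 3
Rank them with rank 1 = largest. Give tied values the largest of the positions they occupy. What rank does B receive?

Sorted (descending): 8.2, 7.9, 7.9, 5.4, 4.1, 3.6, 3
The 2 values of 7.9 occupy positions 2–3 → each gets rank 3.
B has value 7.9 → rank 3.

3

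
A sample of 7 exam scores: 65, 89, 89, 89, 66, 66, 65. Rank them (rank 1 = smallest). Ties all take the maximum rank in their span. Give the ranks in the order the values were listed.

2, 7, 7, 7, 4, 4, 2

Sorted (ascending): 65, 65, 66, 66, 89, 89, 89
The 2 values of 65 occupy positions 1–2 → each gets rank 2.
The 2 values of 66 occupy positions 3–4 → each gets rank 4.
The 3 values of 89 occupy positions 5–7 → each gets rank 7.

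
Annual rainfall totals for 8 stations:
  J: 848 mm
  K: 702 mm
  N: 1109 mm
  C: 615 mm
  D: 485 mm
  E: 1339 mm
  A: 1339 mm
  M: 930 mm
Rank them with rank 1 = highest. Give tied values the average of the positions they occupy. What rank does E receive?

Sorted (descending): 1339, 1339, 1109, 930, 848, 702, 615, 485
The 2 values of 1339 occupy positions 1–2 → average rank (1+2)/2 = 1.5.
E has value 1339 mm → rank 1.5.

1.5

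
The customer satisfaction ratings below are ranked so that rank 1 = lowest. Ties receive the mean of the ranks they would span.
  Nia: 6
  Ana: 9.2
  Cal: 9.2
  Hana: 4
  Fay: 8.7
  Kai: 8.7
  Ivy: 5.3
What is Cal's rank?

6.5

Sorted (ascending): 4, 5.3, 6, 8.7, 8.7, 9.2, 9.2
The 2 values of 8.7 occupy positions 4–5 → average rank (4+5)/2 = 4.5.
The 2 values of 9.2 occupy positions 6–7 → average rank (6+7)/2 = 6.5.
Cal has value 9.2 → rank 6.5.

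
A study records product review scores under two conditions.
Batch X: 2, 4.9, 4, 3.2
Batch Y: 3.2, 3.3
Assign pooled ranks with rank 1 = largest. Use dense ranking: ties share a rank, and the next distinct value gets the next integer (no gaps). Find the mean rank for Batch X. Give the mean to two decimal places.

3.00

Sorted (descending): 4.9, 4, 3.3, 3.2, 3.2, 2
The 2 values of 3.2 share dense rank 4.
Remaining distinct values take the next consecutive integers.
Batch X values → pooled ranks: 2→5, 4.9→1, 4→2, 3.2→4
Mean rank = (5 + 1 + 2 + 4) / 4 = 3.00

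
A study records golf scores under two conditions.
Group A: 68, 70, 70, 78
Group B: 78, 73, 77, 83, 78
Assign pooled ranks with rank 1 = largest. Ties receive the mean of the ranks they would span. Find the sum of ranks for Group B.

18

Sorted (descending): 83, 78, 78, 78, 77, 73, 70, 70, 68
The 3 values of 78 occupy positions 2–4 → average rank 3.
The 2 values of 70 occupy positions 7–8 → average rank (7+8)/2 = 7.5.
Group B values → pooled ranks: 78→3, 73→6, 77→5, 83→1, 78→3
Rank sum = 3 + 6 + 5 + 1 + 3 = 18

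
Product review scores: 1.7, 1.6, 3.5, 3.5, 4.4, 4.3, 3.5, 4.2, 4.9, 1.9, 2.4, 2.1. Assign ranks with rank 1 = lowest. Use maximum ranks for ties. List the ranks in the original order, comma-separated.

2, 1, 8, 8, 11, 10, 8, 9, 12, 3, 5, 4

Sorted (ascending): 1.6, 1.7, 1.9, 2.1, 2.4, 3.5, 3.5, 3.5, 4.2, 4.3, 4.4, 4.9
The 3 values of 3.5 occupy positions 6–8 → each gets rank 8.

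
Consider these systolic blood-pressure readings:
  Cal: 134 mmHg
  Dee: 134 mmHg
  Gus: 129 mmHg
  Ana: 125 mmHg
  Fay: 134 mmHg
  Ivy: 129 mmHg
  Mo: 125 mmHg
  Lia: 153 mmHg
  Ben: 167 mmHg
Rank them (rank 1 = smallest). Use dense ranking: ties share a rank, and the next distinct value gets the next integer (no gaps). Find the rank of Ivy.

2

Sorted (ascending): 125, 125, 129, 129, 134, 134, 134, 153, 167
The 2 values of 125 share dense rank 1.
The 2 values of 129 share dense rank 2.
The 3 values of 134 share dense rank 3.
Remaining distinct values take the next consecutive integers.
Ivy has value 129 mmHg → rank 2.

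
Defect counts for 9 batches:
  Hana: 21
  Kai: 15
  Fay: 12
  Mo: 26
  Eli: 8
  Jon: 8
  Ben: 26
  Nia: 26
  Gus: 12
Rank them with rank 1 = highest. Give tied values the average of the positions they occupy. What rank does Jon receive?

Sorted (descending): 26, 26, 26, 21, 15, 12, 12, 8, 8
The 3 values of 26 occupy positions 1–3 → average rank 2.
The 2 values of 12 occupy positions 6–7 → average rank (6+7)/2 = 6.5.
The 2 values of 8 occupy positions 8–9 → average rank (8+9)/2 = 8.5.
Jon has value 8 → rank 8.5.

8.5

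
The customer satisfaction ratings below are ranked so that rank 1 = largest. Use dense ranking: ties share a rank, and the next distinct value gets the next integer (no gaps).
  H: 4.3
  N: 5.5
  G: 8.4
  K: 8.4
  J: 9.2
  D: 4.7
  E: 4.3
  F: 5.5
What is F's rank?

Sorted (descending): 9.2, 8.4, 8.4, 5.5, 5.5, 4.7, 4.3, 4.3
The 2 values of 8.4 share dense rank 2.
The 2 values of 5.5 share dense rank 3.
The 2 values of 4.3 share dense rank 5.
Remaining distinct values take the next consecutive integers.
F has value 5.5 → rank 3.

3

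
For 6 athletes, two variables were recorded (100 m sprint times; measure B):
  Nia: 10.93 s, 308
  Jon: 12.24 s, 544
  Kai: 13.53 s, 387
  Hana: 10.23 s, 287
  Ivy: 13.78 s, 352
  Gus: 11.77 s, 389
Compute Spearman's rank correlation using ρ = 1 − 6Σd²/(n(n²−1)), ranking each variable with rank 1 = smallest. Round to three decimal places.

Ranks of variable 1: 2, 4, 5, 1, 6, 3
Ranks of variable 2: 2, 6, 4, 1, 3, 5
d = r₁ − r₂: 0, -2, 1, 0, 3, -2
d²: 0, 4, 1, 0, 9, 4; Σd² = 18
ρ = 1 − 6·18/(6·35) = 1 − 108/210 = 0.486

0.486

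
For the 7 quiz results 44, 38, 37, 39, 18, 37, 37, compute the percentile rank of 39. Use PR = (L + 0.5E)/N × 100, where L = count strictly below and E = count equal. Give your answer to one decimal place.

N = 7.
Strictly below 39: 5. Equal to 39: 1.
PR = (5 + 0.5·1)/7 × 100 = 78.6

78.6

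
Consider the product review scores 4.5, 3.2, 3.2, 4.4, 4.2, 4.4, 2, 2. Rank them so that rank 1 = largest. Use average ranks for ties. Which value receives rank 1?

4.5

Sorted (descending): 4.5, 4.4, 4.4, 4.2, 3.2, 3.2, 2, 2
The 2 values of 4.4 occupy positions 2–3 → average rank (2+3)/2 = 2.5.
The 2 values of 3.2 occupy positions 5–6 → average rank (5+6)/2 = 5.5.
The 2 values of 2 occupy positions 7–8 → average rank (7+8)/2 = 7.5.
Rank 1 → value 4.5.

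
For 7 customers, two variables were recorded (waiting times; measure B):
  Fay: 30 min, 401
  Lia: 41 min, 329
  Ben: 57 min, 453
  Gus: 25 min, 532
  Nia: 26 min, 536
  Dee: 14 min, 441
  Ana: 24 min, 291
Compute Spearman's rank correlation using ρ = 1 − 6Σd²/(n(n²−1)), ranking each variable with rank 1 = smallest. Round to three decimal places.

0.071

Ranks of variable 1: 5, 6, 7, 3, 4, 1, 2
Ranks of variable 2: 3, 2, 5, 6, 7, 4, 1
d = r₁ − r₂: 2, 4, 2, -3, -3, -3, 1
d²: 4, 16, 4, 9, 9, 9, 1; Σd² = 52
ρ = 1 − 6·52/(7·48) = 1 − 312/336 = 0.071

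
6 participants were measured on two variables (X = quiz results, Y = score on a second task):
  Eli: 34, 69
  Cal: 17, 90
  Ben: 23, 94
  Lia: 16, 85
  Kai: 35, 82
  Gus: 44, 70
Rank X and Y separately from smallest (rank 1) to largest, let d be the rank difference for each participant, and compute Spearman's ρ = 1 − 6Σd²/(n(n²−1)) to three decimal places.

-0.600

Ranks of variable 1: 4, 2, 3, 1, 5, 6
Ranks of variable 2: 1, 5, 6, 4, 3, 2
d = r₁ − r₂: 3, -3, -3, -3, 2, 4
d²: 9, 9, 9, 9, 4, 16; Σd² = 56
ρ = 1 − 6·56/(6·35) = 1 − 336/210 = -0.600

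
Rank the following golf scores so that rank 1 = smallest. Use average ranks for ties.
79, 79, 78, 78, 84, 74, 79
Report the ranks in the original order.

Sorted (ascending): 74, 78, 78, 79, 79, 79, 84
The 2 values of 78 occupy positions 2–3 → average rank (2+3)/2 = 2.5.
The 3 values of 79 occupy positions 4–6 → average rank 5.

5, 5, 2.5, 2.5, 7, 1, 5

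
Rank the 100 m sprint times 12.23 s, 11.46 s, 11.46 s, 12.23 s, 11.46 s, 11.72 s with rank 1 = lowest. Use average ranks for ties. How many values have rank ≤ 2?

3

Sorted (ascending): 11.46, 11.46, 11.46, 11.72, 12.23, 12.23
The 3 values of 11.46 occupy positions 1–3 → average rank 2.
The 2 values of 12.23 occupy positions 5–6 → average rank (5+6)/2 = 5.5.
Ranks ≤ 2: {2, 2, 2} → 3 values.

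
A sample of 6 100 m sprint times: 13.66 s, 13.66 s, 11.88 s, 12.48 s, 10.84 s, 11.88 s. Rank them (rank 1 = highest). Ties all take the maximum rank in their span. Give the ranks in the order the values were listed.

2, 2, 5, 3, 6, 5

Sorted (descending): 13.66, 13.66, 12.48, 11.88, 11.88, 10.84
The 2 values of 13.66 occupy positions 1–2 → each gets rank 2.
The 2 values of 11.88 occupy positions 4–5 → each gets rank 5.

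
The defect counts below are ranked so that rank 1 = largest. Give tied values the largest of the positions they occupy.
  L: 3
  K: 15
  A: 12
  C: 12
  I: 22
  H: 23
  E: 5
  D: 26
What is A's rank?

Sorted (descending): 26, 23, 22, 15, 12, 12, 5, 3
The 2 values of 12 occupy positions 5–6 → each gets rank 6.
A has value 12 → rank 6.

6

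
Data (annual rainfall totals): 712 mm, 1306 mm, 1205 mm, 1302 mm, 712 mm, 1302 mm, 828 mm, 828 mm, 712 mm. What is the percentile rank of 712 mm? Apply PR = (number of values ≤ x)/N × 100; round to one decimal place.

N = 9.
Strictly below 712: 0. Equal to 712: 3.
PR = 3/9 × 100 = 33.3

33.3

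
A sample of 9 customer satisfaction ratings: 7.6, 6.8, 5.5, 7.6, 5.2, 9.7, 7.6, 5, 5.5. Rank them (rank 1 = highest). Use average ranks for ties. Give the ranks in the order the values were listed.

Sorted (descending): 9.7, 7.6, 7.6, 7.6, 6.8, 5.5, 5.5, 5.2, 5
The 3 values of 7.6 occupy positions 2–4 → average rank 3.
The 2 values of 5.5 occupy positions 6–7 → average rank (6+7)/2 = 6.5.

3, 5, 6.5, 3, 8, 1, 3, 9, 6.5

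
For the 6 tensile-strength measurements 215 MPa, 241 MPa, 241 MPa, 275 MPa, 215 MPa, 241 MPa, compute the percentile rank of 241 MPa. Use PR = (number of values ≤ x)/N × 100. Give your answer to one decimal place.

N = 6.
Strictly below 241: 2. Equal to 241: 3.
PR = 5/6 × 100 = 83.3

83.3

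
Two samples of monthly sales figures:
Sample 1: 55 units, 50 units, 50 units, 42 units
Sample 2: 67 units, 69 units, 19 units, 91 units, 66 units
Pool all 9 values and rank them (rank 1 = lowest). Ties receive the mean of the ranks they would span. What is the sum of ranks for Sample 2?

Sorted (ascending): 19, 42, 50, 50, 55, 66, 67, 69, 91
The 2 values of 50 occupy positions 3–4 → average rank (3+4)/2 = 3.5.
Sample 2 values → pooled ranks: 67→7, 69→8, 19→1, 91→9, 66→6
Rank sum = 7 + 8 + 1 + 9 + 6 = 31

31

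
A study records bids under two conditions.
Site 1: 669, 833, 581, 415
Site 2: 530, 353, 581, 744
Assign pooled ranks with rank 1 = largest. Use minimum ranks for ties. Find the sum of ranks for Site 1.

15

Sorted (descending): 833, 744, 669, 581, 581, 530, 415, 353
The 2 values of 581 occupy positions 4–5 → each gets rank 4.
Site 1 values → pooled ranks: 669→3, 833→1, 581→4, 415→7
Rank sum = 3 + 1 + 4 + 7 = 15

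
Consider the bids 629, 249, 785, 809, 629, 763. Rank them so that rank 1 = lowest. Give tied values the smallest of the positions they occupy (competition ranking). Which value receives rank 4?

Sorted (ascending): 249, 629, 629, 763, 785, 809
The 2 values of 629 occupy positions 2–3 → each gets rank 2.
Rank 4 → value 763.

763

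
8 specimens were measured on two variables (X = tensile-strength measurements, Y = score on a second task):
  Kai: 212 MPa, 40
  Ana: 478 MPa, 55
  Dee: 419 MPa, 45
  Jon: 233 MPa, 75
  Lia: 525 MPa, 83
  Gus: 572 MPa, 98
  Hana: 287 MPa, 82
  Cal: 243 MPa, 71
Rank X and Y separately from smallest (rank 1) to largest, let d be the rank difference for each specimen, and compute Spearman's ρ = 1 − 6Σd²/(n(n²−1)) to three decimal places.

0.619

Ranks of variable 1: 1, 6, 5, 2, 7, 8, 4, 3
Ranks of variable 2: 1, 3, 2, 5, 7, 8, 6, 4
d = r₁ − r₂: 0, 3, 3, -3, 0, 0, -2, -1
d²: 0, 9, 9, 9, 0, 0, 4, 1; Σd² = 32
ρ = 1 − 6·32/(8·63) = 1 − 192/504 = 0.619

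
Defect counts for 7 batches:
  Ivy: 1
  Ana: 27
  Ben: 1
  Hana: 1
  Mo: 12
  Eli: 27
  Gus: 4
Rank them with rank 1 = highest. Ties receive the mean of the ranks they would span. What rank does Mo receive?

Sorted (descending): 27, 27, 12, 4, 1, 1, 1
The 2 values of 27 occupy positions 1–2 → average rank (1+2)/2 = 1.5.
The 3 values of 1 occupy positions 5–7 → average rank 6.
Mo has value 12 → rank 3.

3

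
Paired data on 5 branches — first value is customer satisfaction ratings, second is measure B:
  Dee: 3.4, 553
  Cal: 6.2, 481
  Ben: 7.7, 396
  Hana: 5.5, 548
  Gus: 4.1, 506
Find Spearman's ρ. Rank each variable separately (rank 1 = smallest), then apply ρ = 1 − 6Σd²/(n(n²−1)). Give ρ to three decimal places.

-0.900

Ranks of variable 1: 1, 4, 5, 3, 2
Ranks of variable 2: 5, 2, 1, 4, 3
d = r₁ − r₂: -4, 2, 4, -1, -1
d²: 16, 4, 16, 1, 1; Σd² = 38
ρ = 1 − 6·38/(5·24) = 1 − 228/120 = -0.900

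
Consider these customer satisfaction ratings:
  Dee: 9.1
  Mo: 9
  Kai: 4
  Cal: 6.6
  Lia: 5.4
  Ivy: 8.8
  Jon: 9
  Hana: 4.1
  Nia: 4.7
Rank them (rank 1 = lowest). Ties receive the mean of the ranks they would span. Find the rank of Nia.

3

Sorted (ascending): 4, 4.1, 4.7, 5.4, 6.6, 8.8, 9, 9, 9.1
The 2 values of 9 occupy positions 7–8 → average rank (7+8)/2 = 7.5.
Nia has value 4.7 → rank 3.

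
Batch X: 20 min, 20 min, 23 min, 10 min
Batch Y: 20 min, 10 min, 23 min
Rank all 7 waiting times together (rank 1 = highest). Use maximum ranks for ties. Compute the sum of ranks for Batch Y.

Sorted (descending): 23, 23, 20, 20, 20, 10, 10
The 2 values of 23 occupy positions 1–2 → each gets rank 2.
The 3 values of 20 occupy positions 3–5 → each gets rank 5.
The 2 values of 10 occupy positions 6–7 → each gets rank 7.
Batch Y values → pooled ranks: 20→5, 10→7, 23→2
Rank sum = 5 + 7 + 2 = 14

14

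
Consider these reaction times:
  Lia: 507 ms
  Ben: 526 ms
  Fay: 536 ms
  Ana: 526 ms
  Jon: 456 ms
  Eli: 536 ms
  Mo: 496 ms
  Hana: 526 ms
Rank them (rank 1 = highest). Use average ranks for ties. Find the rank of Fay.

1.5

Sorted (descending): 536, 536, 526, 526, 526, 507, 496, 456
The 2 values of 536 occupy positions 1–2 → average rank (1+2)/2 = 1.5.
The 3 values of 526 occupy positions 3–5 → average rank 4.
Fay has value 536 ms → rank 1.5.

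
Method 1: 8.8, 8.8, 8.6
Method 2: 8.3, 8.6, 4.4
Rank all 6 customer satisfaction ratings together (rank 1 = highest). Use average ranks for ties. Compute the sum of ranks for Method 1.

Sorted (descending): 8.8, 8.8, 8.6, 8.6, 8.3, 4.4
The 2 values of 8.8 occupy positions 1–2 → average rank (1+2)/2 = 1.5.
The 2 values of 8.6 occupy positions 3–4 → average rank (3+4)/2 = 3.5.
Method 1 values → pooled ranks: 8.8→1.5, 8.8→1.5, 8.6→3.5
Rank sum = 1.5 + 1.5 + 3.5 = 6.5

6.5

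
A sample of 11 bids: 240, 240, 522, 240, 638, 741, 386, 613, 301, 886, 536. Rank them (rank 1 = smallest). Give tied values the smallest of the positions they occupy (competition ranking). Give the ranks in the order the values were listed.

Sorted (ascending): 240, 240, 240, 301, 386, 522, 536, 613, 638, 741, 886
The 3 values of 240 occupy positions 1–3 → each gets rank 1.

1, 1, 6, 1, 9, 10, 5, 8, 4, 11, 7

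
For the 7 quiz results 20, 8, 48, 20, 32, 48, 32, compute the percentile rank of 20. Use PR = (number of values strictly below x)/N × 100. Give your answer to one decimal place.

14.3

N = 7.
Strictly below 20: 1. Equal to 20: 2.
PR = 1/7 × 100 = 14.3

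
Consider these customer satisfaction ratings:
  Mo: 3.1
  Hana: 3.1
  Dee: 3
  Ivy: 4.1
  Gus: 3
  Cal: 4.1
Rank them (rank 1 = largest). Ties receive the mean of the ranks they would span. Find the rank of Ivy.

Sorted (descending): 4.1, 4.1, 3.1, 3.1, 3, 3
The 2 values of 4.1 occupy positions 1–2 → average rank (1+2)/2 = 1.5.
The 2 values of 3.1 occupy positions 3–4 → average rank (3+4)/2 = 3.5.
The 2 values of 3 occupy positions 5–6 → average rank (5+6)/2 = 5.5.
Ivy has value 4.1 → rank 1.5.

1.5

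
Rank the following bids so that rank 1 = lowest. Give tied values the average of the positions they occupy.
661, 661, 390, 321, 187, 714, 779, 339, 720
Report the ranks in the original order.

Sorted (ascending): 187, 321, 339, 390, 661, 661, 714, 720, 779
The 2 values of 661 occupy positions 5–6 → average rank (5+6)/2 = 5.5.

5.5, 5.5, 4, 2, 1, 7, 9, 3, 8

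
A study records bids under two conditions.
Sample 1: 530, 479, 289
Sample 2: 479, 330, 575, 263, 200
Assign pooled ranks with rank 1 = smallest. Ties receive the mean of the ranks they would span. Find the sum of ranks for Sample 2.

20.5

Sorted (ascending): 200, 263, 289, 330, 479, 479, 530, 575
The 2 values of 479 occupy positions 5–6 → average rank (5+6)/2 = 5.5.
Sample 2 values → pooled ranks: 479→5.5, 330→4, 575→8, 263→2, 200→1
Rank sum = 5.5 + 4 + 8 + 2 + 1 = 20.5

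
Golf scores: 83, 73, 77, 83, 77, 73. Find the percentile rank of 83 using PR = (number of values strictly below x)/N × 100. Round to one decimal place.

N = 6.
Strictly below 83: 4. Equal to 83: 2.
PR = 4/6 × 100 = 66.7

66.7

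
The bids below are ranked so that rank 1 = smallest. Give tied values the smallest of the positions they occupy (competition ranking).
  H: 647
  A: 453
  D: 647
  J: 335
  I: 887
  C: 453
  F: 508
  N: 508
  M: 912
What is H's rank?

Sorted (ascending): 335, 453, 453, 508, 508, 647, 647, 887, 912
The 2 values of 453 occupy positions 2–3 → each gets rank 2.
The 2 values of 508 occupy positions 4–5 → each gets rank 4.
The 2 values of 647 occupy positions 6–7 → each gets rank 6.
H has value 647 → rank 6.

6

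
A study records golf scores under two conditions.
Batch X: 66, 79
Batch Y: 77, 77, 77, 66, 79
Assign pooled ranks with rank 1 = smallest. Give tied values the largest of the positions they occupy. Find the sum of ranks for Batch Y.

24

Sorted (ascending): 66, 66, 77, 77, 77, 79, 79
The 2 values of 66 occupy positions 1–2 → each gets rank 2.
The 3 values of 77 occupy positions 3–5 → each gets rank 5.
The 2 values of 79 occupy positions 6–7 → each gets rank 7.
Batch Y values → pooled ranks: 77→5, 77→5, 77→5, 66→2, 79→7
Rank sum = 5 + 5 + 5 + 2 + 7 = 24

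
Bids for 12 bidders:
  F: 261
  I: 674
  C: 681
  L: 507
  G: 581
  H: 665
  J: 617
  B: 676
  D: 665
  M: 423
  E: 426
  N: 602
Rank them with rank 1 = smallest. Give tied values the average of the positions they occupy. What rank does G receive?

Sorted (ascending): 261, 423, 426, 507, 581, 602, 617, 665, 665, 674, 676, 681
The 2 values of 665 occupy positions 8–9 → average rank (8+9)/2 = 8.5.
G has value 581 → rank 5.

5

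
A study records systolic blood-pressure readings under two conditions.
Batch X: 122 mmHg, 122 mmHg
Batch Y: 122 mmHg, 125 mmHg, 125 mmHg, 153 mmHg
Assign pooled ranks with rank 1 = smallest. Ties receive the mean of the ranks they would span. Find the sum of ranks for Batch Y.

Sorted (ascending): 122, 122, 122, 125, 125, 153
The 3 values of 122 occupy positions 1–3 → average rank 2.
The 2 values of 125 occupy positions 4–5 → average rank (4+5)/2 = 4.5.
Batch Y values → pooled ranks: 122→2, 125→4.5, 125→4.5, 153→6
Rank sum = 2 + 4.5 + 4.5 + 6 = 17

17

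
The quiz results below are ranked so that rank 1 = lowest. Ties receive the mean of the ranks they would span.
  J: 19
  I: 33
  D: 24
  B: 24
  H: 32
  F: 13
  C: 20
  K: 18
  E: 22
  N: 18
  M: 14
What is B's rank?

8.5

Sorted (ascending): 13, 14, 18, 18, 19, 20, 22, 24, 24, 32, 33
The 2 values of 18 occupy positions 3–4 → average rank (3+4)/2 = 3.5.
The 2 values of 24 occupy positions 8–9 → average rank (8+9)/2 = 8.5.
B has value 24 → rank 8.5.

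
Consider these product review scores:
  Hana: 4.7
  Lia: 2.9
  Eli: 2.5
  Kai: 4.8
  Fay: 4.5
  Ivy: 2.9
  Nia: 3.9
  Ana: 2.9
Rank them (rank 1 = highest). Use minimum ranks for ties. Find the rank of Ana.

5

Sorted (descending): 4.8, 4.7, 4.5, 3.9, 2.9, 2.9, 2.9, 2.5
The 3 values of 2.9 occupy positions 5–7 → each gets rank 5.
Ana has value 2.9 → rank 5.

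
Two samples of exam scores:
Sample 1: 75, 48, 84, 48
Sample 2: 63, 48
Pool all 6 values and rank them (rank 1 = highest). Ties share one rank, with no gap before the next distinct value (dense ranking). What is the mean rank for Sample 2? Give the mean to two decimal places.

Sorted (descending): 84, 75, 63, 48, 48, 48
The 3 values of 48 share dense rank 4.
Remaining distinct values take the next consecutive integers.
Sample 2 values → pooled ranks: 63→3, 48→4
Mean rank = (3 + 4) / 2 = 3.50

3.50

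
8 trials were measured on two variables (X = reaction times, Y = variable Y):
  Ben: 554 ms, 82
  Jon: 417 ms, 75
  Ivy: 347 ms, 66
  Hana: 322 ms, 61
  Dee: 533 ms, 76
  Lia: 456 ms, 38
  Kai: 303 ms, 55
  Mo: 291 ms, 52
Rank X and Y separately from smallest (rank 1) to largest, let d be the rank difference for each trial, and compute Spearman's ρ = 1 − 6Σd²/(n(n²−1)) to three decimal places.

Ranks of variable 1: 8, 5, 4, 3, 7, 6, 2, 1
Ranks of variable 2: 8, 6, 5, 4, 7, 1, 3, 2
d = r₁ − r₂: 0, -1, -1, -1, 0, 5, -1, -1
d²: 0, 1, 1, 1, 0, 25, 1, 1; Σd² = 30
ρ = 1 − 6·30/(8·63) = 1 − 180/504 = 0.643

0.643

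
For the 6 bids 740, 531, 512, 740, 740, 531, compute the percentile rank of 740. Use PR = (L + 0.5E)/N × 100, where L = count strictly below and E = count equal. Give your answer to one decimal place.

75.0

N = 6.
Strictly below 740: 3. Equal to 740: 3.
PR = (3 + 0.5·3)/6 × 100 = 75.0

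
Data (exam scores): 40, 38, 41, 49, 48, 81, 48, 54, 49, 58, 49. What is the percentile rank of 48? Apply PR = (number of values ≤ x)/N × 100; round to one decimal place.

45.5

N = 11.
Strictly below 48: 3. Equal to 48: 2.
PR = 5/11 × 100 = 45.5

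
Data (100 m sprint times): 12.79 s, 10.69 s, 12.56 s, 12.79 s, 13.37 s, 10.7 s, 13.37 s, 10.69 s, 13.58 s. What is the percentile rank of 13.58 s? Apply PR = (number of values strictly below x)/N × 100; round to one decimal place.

N = 9.
Strictly below 13.58: 8. Equal to 13.58: 1.
PR = 8/9 × 100 = 88.9

88.9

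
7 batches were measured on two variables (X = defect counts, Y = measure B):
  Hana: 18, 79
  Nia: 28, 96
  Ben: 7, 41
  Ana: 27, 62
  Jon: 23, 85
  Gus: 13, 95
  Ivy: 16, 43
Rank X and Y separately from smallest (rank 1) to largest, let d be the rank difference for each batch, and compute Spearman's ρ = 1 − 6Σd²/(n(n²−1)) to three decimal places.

Ranks of variable 1: 4, 7, 1, 6, 5, 2, 3
Ranks of variable 2: 4, 7, 1, 3, 5, 6, 2
d = r₁ − r₂: 0, 0, 0, 3, 0, -4, 1
d²: 0, 0, 0, 9, 0, 16, 1; Σd² = 26
ρ = 1 − 6·26/(7·48) = 1 − 156/336 = 0.536

0.536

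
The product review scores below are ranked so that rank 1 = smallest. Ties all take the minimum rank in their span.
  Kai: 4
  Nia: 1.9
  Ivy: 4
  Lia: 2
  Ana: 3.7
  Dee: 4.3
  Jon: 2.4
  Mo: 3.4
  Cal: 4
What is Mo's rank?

Sorted (ascending): 1.9, 2, 2.4, 3.4, 3.7, 4, 4, 4, 4.3
The 3 values of 4 occupy positions 6–8 → each gets rank 6.
Mo has value 3.4 → rank 4.

4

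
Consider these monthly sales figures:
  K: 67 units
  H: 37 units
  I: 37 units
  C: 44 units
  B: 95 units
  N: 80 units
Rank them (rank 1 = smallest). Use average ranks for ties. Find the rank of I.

Sorted (ascending): 37, 37, 44, 67, 80, 95
The 2 values of 37 occupy positions 1–2 → average rank (1+2)/2 = 1.5.
I has value 37 units → rank 1.5.

1.5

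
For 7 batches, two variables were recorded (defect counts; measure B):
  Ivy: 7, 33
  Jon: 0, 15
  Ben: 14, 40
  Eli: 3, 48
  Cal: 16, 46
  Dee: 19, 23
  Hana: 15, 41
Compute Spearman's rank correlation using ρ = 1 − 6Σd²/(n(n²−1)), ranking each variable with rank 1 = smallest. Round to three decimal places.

Ranks of variable 1: 3, 1, 4, 2, 6, 7, 5
Ranks of variable 2: 3, 1, 4, 7, 6, 2, 5
d = r₁ − r₂: 0, 0, 0, -5, 0, 5, 0
d²: 0, 0, 0, 25, 0, 25, 0; Σd² = 50
ρ = 1 − 6·50/(7·48) = 1 − 300/336 = 0.107

0.107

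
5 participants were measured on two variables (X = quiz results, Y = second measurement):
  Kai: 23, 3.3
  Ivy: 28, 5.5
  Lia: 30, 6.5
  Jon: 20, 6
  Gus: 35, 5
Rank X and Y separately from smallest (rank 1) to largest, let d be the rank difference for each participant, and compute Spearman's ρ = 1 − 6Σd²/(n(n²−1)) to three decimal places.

0.000

Ranks of variable 1: 2, 3, 4, 1, 5
Ranks of variable 2: 1, 3, 5, 4, 2
d = r₁ − r₂: 1, 0, -1, -3, 3
d²: 1, 0, 1, 9, 9; Σd² = 20
ρ = 1 − 6·20/(5·24) = 1 − 120/120 = 0.000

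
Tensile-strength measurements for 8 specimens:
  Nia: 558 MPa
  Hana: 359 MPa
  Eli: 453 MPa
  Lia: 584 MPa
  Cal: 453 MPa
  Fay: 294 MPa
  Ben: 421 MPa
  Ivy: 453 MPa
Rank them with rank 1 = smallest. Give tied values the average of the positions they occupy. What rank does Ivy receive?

5

Sorted (ascending): 294, 359, 421, 453, 453, 453, 558, 584
The 3 values of 453 occupy positions 4–6 → average rank 5.
Ivy has value 453 MPa → rank 5.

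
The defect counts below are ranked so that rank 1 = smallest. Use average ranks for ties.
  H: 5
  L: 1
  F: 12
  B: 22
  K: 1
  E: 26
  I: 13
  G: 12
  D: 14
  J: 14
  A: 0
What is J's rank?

Sorted (ascending): 0, 1, 1, 5, 12, 12, 13, 14, 14, 22, 26
The 2 values of 1 occupy positions 2–3 → average rank (2+3)/2 = 2.5.
The 2 values of 12 occupy positions 5–6 → average rank (5+6)/2 = 5.5.
The 2 values of 14 occupy positions 8–9 → average rank (8+9)/2 = 8.5.
J has value 14 → rank 8.5.

8.5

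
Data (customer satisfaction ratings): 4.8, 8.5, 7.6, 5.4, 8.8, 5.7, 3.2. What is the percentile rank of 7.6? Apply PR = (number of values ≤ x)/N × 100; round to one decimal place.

71.4

N = 7.
Strictly below 7.6: 4. Equal to 7.6: 1.
PR = 5/7 × 100 = 71.4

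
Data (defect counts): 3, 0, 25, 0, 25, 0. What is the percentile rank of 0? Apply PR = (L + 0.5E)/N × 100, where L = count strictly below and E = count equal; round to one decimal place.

25.0

N = 6.
Strictly below 0: 0. Equal to 0: 3.
PR = (0 + 0.5·3)/6 × 100 = 25.0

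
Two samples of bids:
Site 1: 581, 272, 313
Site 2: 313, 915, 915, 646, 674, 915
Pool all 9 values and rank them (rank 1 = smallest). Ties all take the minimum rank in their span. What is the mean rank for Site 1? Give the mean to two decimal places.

Sorted (ascending): 272, 313, 313, 581, 646, 674, 915, 915, 915
The 2 values of 313 occupy positions 2–3 → each gets rank 2.
The 3 values of 915 occupy positions 7–9 → each gets rank 7.
Site 1 values → pooled ranks: 581→4, 272→1, 313→2
Mean rank = (4 + 1 + 2) / 3 = 2.33

2.33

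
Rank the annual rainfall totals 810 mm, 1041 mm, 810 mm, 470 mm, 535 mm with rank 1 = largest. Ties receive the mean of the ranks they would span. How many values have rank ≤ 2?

1

Sorted (descending): 1041, 810, 810, 535, 470
The 2 values of 810 occupy positions 2–3 → average rank (2+3)/2 = 2.5.
Ranks ≤ 2: {1} → 1 value.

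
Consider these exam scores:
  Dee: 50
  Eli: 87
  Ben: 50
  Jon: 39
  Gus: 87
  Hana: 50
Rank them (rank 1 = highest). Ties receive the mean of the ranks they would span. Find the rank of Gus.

Sorted (descending): 87, 87, 50, 50, 50, 39
The 2 values of 87 occupy positions 1–2 → average rank (1+2)/2 = 1.5.
The 3 values of 50 occupy positions 3–5 → average rank 4.
Gus has value 87 → rank 1.5.

1.5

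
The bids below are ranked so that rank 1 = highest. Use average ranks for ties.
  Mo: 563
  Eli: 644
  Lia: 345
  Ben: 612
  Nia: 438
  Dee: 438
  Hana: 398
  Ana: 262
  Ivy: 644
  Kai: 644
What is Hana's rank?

8

Sorted (descending): 644, 644, 644, 612, 563, 438, 438, 398, 345, 262
The 3 values of 644 occupy positions 1–3 → average rank 2.
The 2 values of 438 occupy positions 6–7 → average rank (6+7)/2 = 6.5.
Hana has value 398 → rank 8.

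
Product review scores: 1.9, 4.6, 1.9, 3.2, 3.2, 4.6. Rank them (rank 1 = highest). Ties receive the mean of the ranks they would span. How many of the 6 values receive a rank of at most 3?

2

Sorted (descending): 4.6, 4.6, 3.2, 3.2, 1.9, 1.9
The 2 values of 4.6 occupy positions 1–2 → average rank (1+2)/2 = 1.5.
The 2 values of 3.2 occupy positions 3–4 → average rank (3+4)/2 = 3.5.
The 2 values of 1.9 occupy positions 5–6 → average rank (5+6)/2 = 5.5.
Ranks ≤ 3: {1.5, 1.5} → 2 values.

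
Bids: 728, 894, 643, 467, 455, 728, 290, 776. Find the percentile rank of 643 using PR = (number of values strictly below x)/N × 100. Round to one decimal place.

N = 8.
Strictly below 643: 3. Equal to 643: 1.
PR = 3/8 × 100 = 37.5

37.5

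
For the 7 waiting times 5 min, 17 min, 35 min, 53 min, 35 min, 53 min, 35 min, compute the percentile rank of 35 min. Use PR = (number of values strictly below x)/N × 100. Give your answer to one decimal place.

N = 7.
Strictly below 35: 2. Equal to 35: 3.
PR = 2/7 × 100 = 28.6

28.6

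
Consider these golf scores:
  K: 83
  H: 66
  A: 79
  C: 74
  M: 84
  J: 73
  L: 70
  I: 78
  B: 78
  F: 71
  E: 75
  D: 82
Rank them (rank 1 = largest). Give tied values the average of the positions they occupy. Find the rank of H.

12

Sorted (descending): 84, 83, 82, 79, 78, 78, 75, 74, 73, 71, 70, 66
The 2 values of 78 occupy positions 5–6 → average rank (5+6)/2 = 5.5.
H has value 66 → rank 12.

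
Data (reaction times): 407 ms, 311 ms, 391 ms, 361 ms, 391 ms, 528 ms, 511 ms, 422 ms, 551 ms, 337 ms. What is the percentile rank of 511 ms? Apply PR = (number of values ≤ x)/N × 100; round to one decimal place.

N = 10.
Strictly below 511: 7. Equal to 511: 1.
PR = 8/10 × 100 = 80.0

80.0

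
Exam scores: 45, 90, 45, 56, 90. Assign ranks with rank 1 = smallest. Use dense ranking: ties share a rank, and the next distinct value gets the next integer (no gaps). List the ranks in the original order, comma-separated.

1, 3, 1, 2, 3

Sorted (ascending): 45, 45, 56, 90, 90
The 2 values of 45 share dense rank 1.
The 2 values of 90 share dense rank 3.
Remaining distinct values take the next consecutive integers.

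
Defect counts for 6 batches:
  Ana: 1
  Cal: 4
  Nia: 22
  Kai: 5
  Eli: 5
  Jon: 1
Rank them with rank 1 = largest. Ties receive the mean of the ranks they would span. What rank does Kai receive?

2.5

Sorted (descending): 22, 5, 5, 4, 1, 1
The 2 values of 5 occupy positions 2–3 → average rank (2+3)/2 = 2.5.
The 2 values of 1 occupy positions 5–6 → average rank (5+6)/2 = 5.5.
Kai has value 5 → rank 2.5.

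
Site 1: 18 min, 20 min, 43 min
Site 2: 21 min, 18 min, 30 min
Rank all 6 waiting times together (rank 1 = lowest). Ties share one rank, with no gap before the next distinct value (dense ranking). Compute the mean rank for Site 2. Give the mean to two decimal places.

2.67

Sorted (ascending): 18, 18, 20, 21, 30, 43
The 2 values of 18 share dense rank 1.
Remaining distinct values take the next consecutive integers.
Site 2 values → pooled ranks: 21→3, 18→1, 30→4
Mean rank = (3 + 1 + 4) / 3 = 2.67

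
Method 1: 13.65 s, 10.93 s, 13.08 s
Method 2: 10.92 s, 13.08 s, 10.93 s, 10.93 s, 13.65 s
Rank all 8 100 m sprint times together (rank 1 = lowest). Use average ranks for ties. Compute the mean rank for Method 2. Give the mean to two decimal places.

4.00

Sorted (ascending): 10.92, 10.93, 10.93, 10.93, 13.08, 13.08, 13.65, 13.65
The 3 values of 10.93 occupy positions 2–4 → average rank 3.
The 2 values of 13.08 occupy positions 5–6 → average rank (5+6)/2 = 5.5.
The 2 values of 13.65 occupy positions 7–8 → average rank (7+8)/2 = 7.5.
Method 2 values → pooled ranks: 10.92→1, 13.08→5.5, 10.93→3, 10.93→3, 13.65→7.5
Mean rank = (1 + 5.5 + 3 + 3 + 7.5) / 5 = 4.00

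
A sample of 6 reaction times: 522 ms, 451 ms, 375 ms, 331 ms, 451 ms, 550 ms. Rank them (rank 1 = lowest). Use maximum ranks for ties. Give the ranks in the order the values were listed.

Sorted (ascending): 331, 375, 451, 451, 522, 550
The 2 values of 451 occupy positions 3–4 → each gets rank 4.

5, 4, 2, 1, 4, 6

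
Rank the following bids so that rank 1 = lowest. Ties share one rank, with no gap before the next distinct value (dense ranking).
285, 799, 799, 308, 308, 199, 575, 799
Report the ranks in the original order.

2, 5, 5, 3, 3, 1, 4, 5

Sorted (ascending): 199, 285, 308, 308, 575, 799, 799, 799
The 2 values of 308 share dense rank 3.
The 3 values of 799 share dense rank 5.
Remaining distinct values take the next consecutive integers.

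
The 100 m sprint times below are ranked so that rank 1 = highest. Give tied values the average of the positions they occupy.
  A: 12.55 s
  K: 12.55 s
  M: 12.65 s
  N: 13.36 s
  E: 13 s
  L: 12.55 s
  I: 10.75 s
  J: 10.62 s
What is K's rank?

5

Sorted (descending): 13.36, 13, 12.65, 12.55, 12.55, 12.55, 10.75, 10.62
The 3 values of 12.55 occupy positions 4–6 → average rank 5.
K has value 12.55 s → rank 5.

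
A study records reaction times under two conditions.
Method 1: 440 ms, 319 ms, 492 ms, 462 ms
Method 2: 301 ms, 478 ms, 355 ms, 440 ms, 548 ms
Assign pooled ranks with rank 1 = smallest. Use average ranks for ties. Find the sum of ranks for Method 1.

Sorted (ascending): 301, 319, 355, 440, 440, 462, 478, 492, 548
The 2 values of 440 occupy positions 4–5 → average rank (4+5)/2 = 4.5.
Method 1 values → pooled ranks: 440→4.5, 319→2, 492→8, 462→6
Rank sum = 4.5 + 2 + 8 + 6 = 20.5

20.5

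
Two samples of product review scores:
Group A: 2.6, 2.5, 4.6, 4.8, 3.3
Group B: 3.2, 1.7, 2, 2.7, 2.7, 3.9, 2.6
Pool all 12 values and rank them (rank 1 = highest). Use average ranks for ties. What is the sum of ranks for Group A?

25.5

Sorted (descending): 4.8, 4.6, 3.9, 3.3, 3.2, 2.7, 2.7, 2.6, 2.6, 2.5, 2, 1.7
The 2 values of 2.7 occupy positions 6–7 → average rank (6+7)/2 = 6.5.
The 2 values of 2.6 occupy positions 8–9 → average rank (8+9)/2 = 8.5.
Group A values → pooled ranks: 2.6→8.5, 2.5→10, 4.6→2, 4.8→1, 3.3→4
Rank sum = 8.5 + 10 + 2 + 1 + 4 = 25.5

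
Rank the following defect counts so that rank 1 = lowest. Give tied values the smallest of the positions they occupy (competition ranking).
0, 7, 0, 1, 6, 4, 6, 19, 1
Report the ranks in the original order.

Sorted (ascending): 0, 0, 1, 1, 4, 6, 6, 7, 19
The 2 values of 0 occupy positions 1–2 → each gets rank 1.
The 2 values of 1 occupy positions 3–4 → each gets rank 3.
The 2 values of 6 occupy positions 6–7 → each gets rank 6.

1, 8, 1, 3, 6, 5, 6, 9, 3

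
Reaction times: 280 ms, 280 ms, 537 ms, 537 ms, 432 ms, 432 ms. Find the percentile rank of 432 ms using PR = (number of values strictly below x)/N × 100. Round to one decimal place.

33.3

N = 6.
Strictly below 432: 2. Equal to 432: 2.
PR = 2/6 × 100 = 33.3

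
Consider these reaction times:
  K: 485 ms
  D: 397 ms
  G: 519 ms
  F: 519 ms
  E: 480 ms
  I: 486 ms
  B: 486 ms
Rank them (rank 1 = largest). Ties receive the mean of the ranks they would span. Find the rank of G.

Sorted (descending): 519, 519, 486, 486, 485, 480, 397
The 2 values of 519 occupy positions 1–2 → average rank (1+2)/2 = 1.5.
The 2 values of 486 occupy positions 3–4 → average rank (3+4)/2 = 3.5.
G has value 519 ms → rank 1.5.

1.5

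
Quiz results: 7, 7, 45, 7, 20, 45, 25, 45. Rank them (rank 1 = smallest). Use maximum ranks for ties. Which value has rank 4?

20

Sorted (ascending): 7, 7, 7, 20, 25, 45, 45, 45
The 3 values of 7 occupy positions 1–3 → each gets rank 3.
The 3 values of 45 occupy positions 6–8 → each gets rank 8.
Rank 4 → value 20.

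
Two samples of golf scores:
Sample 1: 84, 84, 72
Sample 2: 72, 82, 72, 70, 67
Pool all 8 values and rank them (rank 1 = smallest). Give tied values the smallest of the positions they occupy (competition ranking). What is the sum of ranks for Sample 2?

Sorted (ascending): 67, 70, 72, 72, 72, 82, 84, 84
The 3 values of 72 occupy positions 3–5 → each gets rank 3.
The 2 values of 84 occupy positions 7–8 → each gets rank 7.
Sample 2 values → pooled ranks: 72→3, 82→6, 72→3, 70→2, 67→1
Rank sum = 3 + 6 + 3 + 2 + 1 = 15

15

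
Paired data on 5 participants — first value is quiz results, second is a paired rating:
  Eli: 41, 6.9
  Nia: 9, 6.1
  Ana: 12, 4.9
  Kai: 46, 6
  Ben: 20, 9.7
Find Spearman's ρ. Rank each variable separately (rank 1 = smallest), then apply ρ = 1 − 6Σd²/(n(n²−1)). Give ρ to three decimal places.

Ranks of variable 1: 4, 1, 2, 5, 3
Ranks of variable 2: 4, 3, 1, 2, 5
d = r₁ − r₂: 0, -2, 1, 3, -2
d²: 0, 4, 1, 9, 4; Σd² = 18
ρ = 1 − 6·18/(5·24) = 1 − 108/120 = 0.100

0.100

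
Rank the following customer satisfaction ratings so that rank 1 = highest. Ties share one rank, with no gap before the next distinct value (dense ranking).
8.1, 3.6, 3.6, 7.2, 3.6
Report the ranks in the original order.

Sorted (descending): 8.1, 7.2, 3.6, 3.6, 3.6
The 3 values of 3.6 share dense rank 3.
Remaining distinct values take the next consecutive integers.

1, 3, 3, 2, 3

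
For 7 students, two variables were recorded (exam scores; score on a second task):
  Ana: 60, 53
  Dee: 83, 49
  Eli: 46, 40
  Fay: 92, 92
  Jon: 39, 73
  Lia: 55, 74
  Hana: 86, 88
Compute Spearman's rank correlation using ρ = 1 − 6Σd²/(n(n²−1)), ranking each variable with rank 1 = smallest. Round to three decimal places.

0.571

Ranks of variable 1: 4, 5, 2, 7, 1, 3, 6
Ranks of variable 2: 3, 2, 1, 7, 4, 5, 6
d = r₁ − r₂: 1, 3, 1, 0, -3, -2, 0
d²: 1, 9, 1, 0, 9, 4, 0; Σd² = 24
ρ = 1 − 6·24/(7·48) = 1 − 144/336 = 0.571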